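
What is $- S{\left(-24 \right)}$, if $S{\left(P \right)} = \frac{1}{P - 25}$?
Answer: $\frac{1}{49} \approx 0.020408$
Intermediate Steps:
$S{\left(P \right)} = \frac{1}{-25 + P}$
$- S{\left(-24 \right)} = - \frac{1}{-25 - 24} = - \frac{1}{-49} = \left(-1\right) \left(- \frac{1}{49}\right) = \frac{1}{49}$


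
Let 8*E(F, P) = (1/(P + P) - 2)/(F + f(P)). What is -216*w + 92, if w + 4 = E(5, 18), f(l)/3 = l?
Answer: 225829/236 ≈ 956.90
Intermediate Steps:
f(l) = 3*l
E(F, P) = (-2 + 1/(2*P))/(8*(F + 3*P)) (E(F, P) = ((1/(P + P) - 2)/(F + 3*P))/8 = ((1/(2*P) - 2)/(F + 3*P))/8 = ((-2 + 1/(2*P))/(F + 3*P))/8 = (-2 + 1/(2*P))/(8*(F + 3*P)))
w = -68039/16992 (w = -4 + (1/16)*(1 - 4*18)/(18*(5 + 3*18)) = -4 + (1/16)*(1/18)*(1 - 72)/(5 + 54) = -4 + (1/16)*(1/18)*(-71)/59 = -4 + (1/16)*(1/18)*(1/59)*(-71) = -4 - 71/16992 = -68039/16992 ≈ -4.0042)
-216*w + 92 = -216*(-68039/16992) + 92 = 204117/236 + 92 = 225829/236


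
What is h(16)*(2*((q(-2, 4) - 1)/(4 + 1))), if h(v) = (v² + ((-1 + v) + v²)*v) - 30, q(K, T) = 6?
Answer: 9124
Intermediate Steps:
h(v) = -30 + v² + v*(-1 + v + v²) (h(v) = (v² + (-1 + v + v²)*v) - 30 = (v² + v*(-1 + v + v²)) - 30 = -30 + v² + v*(-1 + v + v²))
h(16)*(2*((q(-2, 4) - 1)/(4 + 1))) = (-30 + 16³ - 1*16 + 2*16²)*(2*((6 - 1)/(4 + 1))) = (-30 + 4096 - 16 + 2*256)*(2*(5/5)) = (-30 + 4096 - 16 + 512)*(2*(5*(⅕))) = 4562*(2*1) = 4562*2 = 9124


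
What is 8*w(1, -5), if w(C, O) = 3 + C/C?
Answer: 32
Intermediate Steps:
w(C, O) = 4 (w(C, O) = 3 + 1 = 4)
8*w(1, -5) = 8*4 = 32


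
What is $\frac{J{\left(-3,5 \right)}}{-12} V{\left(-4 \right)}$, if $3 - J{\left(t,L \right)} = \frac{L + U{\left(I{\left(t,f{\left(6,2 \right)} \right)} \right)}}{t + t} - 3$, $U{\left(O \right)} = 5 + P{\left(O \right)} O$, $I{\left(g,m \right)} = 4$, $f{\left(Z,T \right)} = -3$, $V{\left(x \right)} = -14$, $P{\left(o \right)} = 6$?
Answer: $\frac{245}{18} \approx 13.611$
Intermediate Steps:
$U{\left(O \right)} = 5 + 6 O$
$J{\left(t,L \right)} = 6 - \frac{29 + L}{2 t}$ ($J{\left(t,L \right)} = 3 - \left(\frac{L + \left(5 + 6 \cdot 4\right)}{t + t} - 3\right) = 3 - \left(\frac{L + \left(5 + 24\right)}{2 t} - 3\right) = 3 - \left(\left(L + 29\right) \frac{1}{2 t} - 3\right) = 3 - \left(\left(29 + L\right) \frac{1}{2 t} - 3\right) = 3 - \left(\frac{29 + L}{2 t} - 3\right) = 3 - \left(-3 + \frac{29 + L}{2 t}\right) = 3 + \left(3 - \frac{29 + L}{2 t}\right) = 6 - \frac{29 + L}{2 t}$)
$\frac{J{\left(-3,5 \right)}}{-12} V{\left(-4 \right)} = \frac{\frac{1}{2} \frac{1}{-3} \left(-29 - 5 + 12 \left(-3\right)\right)}{-12} \left(-14\right) = \frac{1}{2} \left(- \frac{1}{3}\right) \left(-29 - 5 - 36\right) \left(- \frac{1}{12}\right) \left(-14\right) = \frac{1}{2} \left(- \frac{1}{3}\right) \left(-70\right) \left(- \frac{1}{12}\right) \left(-14\right) = \frac{35}{3} \left(- \frac{1}{12}\right) \left(-14\right) = \left(- \frac{35}{36}\right) \left(-14\right) = \frac{245}{18}$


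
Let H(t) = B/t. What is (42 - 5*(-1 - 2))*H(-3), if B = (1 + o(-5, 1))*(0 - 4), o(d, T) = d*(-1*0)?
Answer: 76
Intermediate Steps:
o(d, T) = 0 (o(d, T) = d*0 = 0)
B = -4 (B = (1 + 0)*(0 - 4) = 1*(-4) = -4)
H(t) = -4/t
(42 - 5*(-1 - 2))*H(-3) = (42 - 5*(-1 - 2))*(-4/(-3)) = (42 - 5*(-3))*(-4*(-1/3)) = (42 + 15)*(4/3) = 57*(4/3) = 76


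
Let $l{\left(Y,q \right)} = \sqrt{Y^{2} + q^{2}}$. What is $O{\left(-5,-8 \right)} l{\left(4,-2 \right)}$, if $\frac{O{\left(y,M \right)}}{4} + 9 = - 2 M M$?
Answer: $- 1096 \sqrt{5} \approx -2450.7$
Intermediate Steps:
$O{\left(y,M \right)} = -36 - 8 M^{2}$ ($O{\left(y,M \right)} = -36 + 4 - 2 M M = -36 + 4 \left(- 2 M^{2}\right) = -36 - 8 M^{2}$)
$O{\left(-5,-8 \right)} l{\left(4,-2 \right)} = \left(-36 - 8 \left(-8\right)^{2}\right) \sqrt{4^{2} + \left(-2\right)^{2}} = \left(-36 - 512\right) \sqrt{16 + 4} = \left(-36 - 512\right) \sqrt{20} = - 548 \cdot 2 \sqrt{5} = - 1096 \sqrt{5}$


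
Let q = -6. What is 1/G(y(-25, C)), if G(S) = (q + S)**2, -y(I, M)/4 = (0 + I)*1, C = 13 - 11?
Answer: 1/8836 ≈ 0.00011317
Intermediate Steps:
C = 2
y(I, M) = -4*I (y(I, M) = -4*(0 + I) = -4*I)
G(S) = (-6 + S)**2
1/G(y(-25, C)) = 1/((-6 - 4*(-25))**2) = 1/((-6 + 100)**2) = 1/(94**2) = 1/8836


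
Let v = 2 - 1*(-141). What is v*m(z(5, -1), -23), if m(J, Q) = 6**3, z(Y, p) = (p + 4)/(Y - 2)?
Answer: 30888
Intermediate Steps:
z(Y, p) = (4 + p)/(-2 + Y)
m(J, Q) = 216
v = 143 (v = 2 + 141 = 143)
v*m(z(5, -1), -23) = 143*216 = 30888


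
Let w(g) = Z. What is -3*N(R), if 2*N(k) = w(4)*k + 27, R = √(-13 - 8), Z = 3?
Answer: -81/2 - 9*I*√21/2 ≈ -40.5 - 20.622*I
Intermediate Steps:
w(g) = 3
R = I*√21 (R = √(-21) = I*√21 ≈ 4.5826*I)
N(k) = 27/2 + 3*k/2 (N(k) = (3*k + 27)/2 = (27 + 3*k)/2 = 27/2 + 3*k/2)
-3*N(R) = -3*(27/2 + 3*(I*√21)/2) = -3*(27/2 + 3*I*√21/2) = -81/2 - 9*I*√21/2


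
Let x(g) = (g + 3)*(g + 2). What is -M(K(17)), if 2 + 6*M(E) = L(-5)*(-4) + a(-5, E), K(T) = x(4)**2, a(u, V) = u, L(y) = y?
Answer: -13/6 ≈ -2.1667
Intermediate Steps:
x(g) = (2 + g)*(3 + g) (x(g) = (3 + g)*(2 + g) = (2 + g)*(3 + g))
K(T) = 1764 (K(T) = (6 + 4**2 + 5*4)**2 = (6 + 16 + 20)**2 = 42**2 = 1764)
M(E) = 13/6 (M(E) = -1/3 + (-5*(-4) - 5)/6 = -1/3 + (20 - 5)/6 = -1/3 + (1/6)*15 = -1/3 + 5/2 = 13/6)
-M(K(17)) = -1*13/6 = -13/6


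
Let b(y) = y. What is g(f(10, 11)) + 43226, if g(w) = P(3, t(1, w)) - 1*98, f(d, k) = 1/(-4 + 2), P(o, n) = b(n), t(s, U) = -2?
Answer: 43126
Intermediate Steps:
P(o, n) = n
f(d, k) = -1/2 (f(d, k) = 1/(-2) = -1/2)
g(w) = -100 (g(w) = -2 - 1*98 = -2 - 98 = -100)
g(f(10, 11)) + 43226 = -100 + 43226 = 43126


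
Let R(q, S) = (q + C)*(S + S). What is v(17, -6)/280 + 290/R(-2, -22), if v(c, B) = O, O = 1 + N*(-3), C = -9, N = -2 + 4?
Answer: 3939/6776 ≈ 0.58132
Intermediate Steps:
N = 2
R(q, S) = 2*S*(-9 + q) (R(q, S) = (q - 9)*(S + S) = (-9 + q)*(2*S) = 2*S*(-9 + q))
O = -5 (O = 1 + 2*(-3) = 1 - 6 = -5)
v(c, B) = -5
v(17, -6)/280 + 290/R(-2, -22) = -5/280 + 290/((2*(-22)*(-9 - 2))) = -5*1/280 + 290/((2*(-22)*(-11))) = -1/56 + 290/484 = -1/56 + 290*(1/484) = -1/56 + 145/242 = 3939/6776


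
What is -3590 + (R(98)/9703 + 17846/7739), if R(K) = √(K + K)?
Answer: -269405277946/75091517 ≈ -3587.7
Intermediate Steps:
R(K) = √2*√K (R(K) = √(2*K) = √2*√K)
-3590 + (R(98)/9703 + 17846/7739) = -3590 + ((√2*√98)/9703 + 17846/7739) = -3590 + ((√2*(7*√2))*(1/9703) + 17846*(1/7739)) = -3590 + (14*(1/9703) + 17846/7739) = -3590 + (14/9703 + 17846/7739) = -3590 + 173268084/75091517 = -269405277946/75091517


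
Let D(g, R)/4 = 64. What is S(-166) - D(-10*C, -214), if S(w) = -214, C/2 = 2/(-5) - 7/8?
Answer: -470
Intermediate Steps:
C = -51/20 (C = 2*(2/(-5) - 7/8) = 2*(2*(-⅕) - 7*⅛) = 2*(-⅖ - 7/8) = 2*(-51/40) = -51/20 ≈ -2.5500)
D(g, R) = 256 (D(g, R) = 4*64 = 256)
S(-166) - D(-10*C, -214) = -214 - 1*256 = -214 - 256 = -470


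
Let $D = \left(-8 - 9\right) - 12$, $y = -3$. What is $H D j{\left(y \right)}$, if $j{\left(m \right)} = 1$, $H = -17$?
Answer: $493$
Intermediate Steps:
$D = -29$ ($D = -17 - 12 = -29$)
$H D j{\left(y \right)} = \left(-17\right) \left(-29\right) 1 = 493 \cdot 1 = 493$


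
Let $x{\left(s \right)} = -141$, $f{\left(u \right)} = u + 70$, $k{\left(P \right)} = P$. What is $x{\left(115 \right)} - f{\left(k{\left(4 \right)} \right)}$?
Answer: $-215$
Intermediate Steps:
$f{\left(u \right)} = 70 + u$
$x{\left(115 \right)} - f{\left(k{\left(4 \right)} \right)} = -141 - \left(70 + 4\right) = -141 - 74 = -215$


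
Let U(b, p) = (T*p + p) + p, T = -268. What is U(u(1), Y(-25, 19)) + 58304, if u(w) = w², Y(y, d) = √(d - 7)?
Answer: 58304 - 532*√3 ≈ 57383.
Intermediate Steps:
Y(y, d) = √(-7 + d)
U(b, p) = -266*p (U(b, p) = (-268*p + p) + p = -267*p + p = -266*p)
U(u(1), Y(-25, 19)) + 58304 = -266*√(-7 + 19) + 58304 = -532*√3 + 58304 = 58304 - 532*√3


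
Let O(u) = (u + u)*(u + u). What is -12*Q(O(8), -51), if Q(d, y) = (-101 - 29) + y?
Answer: 2172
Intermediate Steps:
O(u) = 4*u² (O(u) = (2*u)*(2*u) = 4*u²)
Q(d, y) = -130 + y
-12*Q(O(8), -51) = -12*(-130 - 51) = -12*(-181) = 2172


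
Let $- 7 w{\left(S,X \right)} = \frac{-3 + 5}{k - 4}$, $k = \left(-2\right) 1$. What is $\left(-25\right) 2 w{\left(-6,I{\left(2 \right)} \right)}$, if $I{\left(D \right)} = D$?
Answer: $- \frac{50}{21} \approx -2.381$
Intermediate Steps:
$k = -2$
$w{\left(S,X \right)} = \frac{1}{21}$ ($w{\left(S,X \right)} = - \frac{\left(-3 + 5\right) \frac{1}{-2 - 4}}{7} = - \frac{2 \frac{1}{-6}}{7} = - \frac{2 \left(- \frac{1}{6}\right)}{7} = \left(- \frac{1}{7}\right) \left(- \frac{1}{3}\right) = \frac{1}{21}$)
$\left(-25\right) 2 w{\left(-6,I{\left(2 \right)} \right)} = \left(-25\right) 2 \cdot \frac{1}{21} = \left(-50\right) \frac{1}{21} = - \frac{50}{21}$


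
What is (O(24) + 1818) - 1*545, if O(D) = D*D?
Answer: 1849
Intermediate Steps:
O(D) = D²
(O(24) + 1818) - 1*545 = (24² + 1818) - 1*545 = (576 + 1818) - 545 = 2394 - 545 = 1849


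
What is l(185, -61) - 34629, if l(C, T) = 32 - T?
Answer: -34536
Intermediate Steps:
l(185, -61) - 34629 = (32 - 1*(-61)) - 34629 = (32 + 61) - 34629 = 93 - 34629 = -34536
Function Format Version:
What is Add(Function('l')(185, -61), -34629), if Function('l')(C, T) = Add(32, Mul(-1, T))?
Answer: -34536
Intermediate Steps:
Add(Function('l')(185, -61), -34629) = Add(Add(32, Mul(-1, -61)), -34629) = Add(Add(32, 61), -34629) = Add(93, -34629) = -34536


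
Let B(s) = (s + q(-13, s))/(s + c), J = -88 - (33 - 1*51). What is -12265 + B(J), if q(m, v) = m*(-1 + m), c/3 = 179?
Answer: -5727643/467 ≈ -12265.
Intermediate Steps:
c = 537 (c = 3*179 = 537)
J = -70 (J = -88 - (33 - 51) = -88 - 1*(-18) = -88 + 18 = -70)
B(s) = (182 + s)/(537 + s) (B(s) = (s - 13*(-1 - 13))/(s + 537) = (s - 13*(-14))/(537 + s) = (s + 182)/(537 + s) = (182 + s)/(537 + s))
-12265 + B(J) = -12265 + (182 - 70)/(537 - 70) = -12265 + 112/467 = -5727643/467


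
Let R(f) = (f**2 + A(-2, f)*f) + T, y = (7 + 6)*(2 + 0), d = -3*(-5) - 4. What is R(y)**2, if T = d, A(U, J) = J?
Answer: 1857769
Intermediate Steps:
d = 11 (d = 15 - 4 = 11)
T = 11
y = 26 (y = 13*2 = 26)
R(f) = 11 + 2*f**2 (R(f) = (f**2 + f*f) + 11 = (f**2 + f**2) + 11 = 2*f**2 + 11 = 11 + 2*f**2)
R(y)**2 = (11 + 2*26**2)**2 = (11 + 2*676)**2 = (11 + 1352)**2 = 1363**2 = 1857769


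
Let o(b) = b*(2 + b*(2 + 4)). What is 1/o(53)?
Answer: 1/16960 ≈ 5.8962e-5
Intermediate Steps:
o(b) = b*(2 + 6*b) (o(b) = b*(2 + b*6) = b*(2 + 6*b))
1/o(53) = 1/(2*53*(1 + 3*53)) = 1/(2*53*(1 + 159)) = 1/(2*53*160) = 1/16960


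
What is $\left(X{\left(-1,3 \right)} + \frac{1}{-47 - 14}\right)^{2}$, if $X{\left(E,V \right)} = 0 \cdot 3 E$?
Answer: $\frac{1}{3721} \approx 0.00026874$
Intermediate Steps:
$X{\left(E,V \right)} = 0$
$\left(X{\left(-1,3 \right)} + \frac{1}{-47 - 14}\right)^{2} = \left(0 + \frac{1}{-47 - 14}\right)^{2} = \left(0 + \frac{1}{-61}\right)^{2} = \left(0 - \frac{1}{61}\right)^{2} = \left(- \frac{1}{61}\right)^{2} = \frac{1}{3721}$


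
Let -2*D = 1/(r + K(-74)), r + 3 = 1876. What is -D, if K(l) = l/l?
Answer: 1/3748 ≈ 0.00026681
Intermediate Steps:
r = 1873 (r = -3 + 1876 = 1873)
K(l) = 1
D = -1/3748 (D = -1/(2*(1873 + 1)) = -½/1874 = -½*1/1874 = -1/3748 ≈ -0.00026681)
-D = -1*(-1/3748) = 1/3748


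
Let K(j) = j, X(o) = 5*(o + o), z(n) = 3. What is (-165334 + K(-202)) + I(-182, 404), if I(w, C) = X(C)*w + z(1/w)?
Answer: -900813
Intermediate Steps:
X(o) = 10*o (X(o) = 5*(2*o) = 10*o)
I(w, C) = 3 + 10*C*w (I(w, C) = (10*C)*w + 3 = 10*C*w + 3 = 3 + 10*C*w)
(-165334 + K(-202)) + I(-182, 404) = (-165334 - 202) + (3 + 10*404*(-182)) = -165536 + (3 - 735280) = -165536 - 735277 = -900813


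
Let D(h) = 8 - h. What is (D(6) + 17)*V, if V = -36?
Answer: -684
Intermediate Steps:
(D(6) + 17)*V = ((8 - 1*6) + 17)*(-36) = ((8 - 6) + 17)*(-36) = (2 + 17)*(-36) = 19*(-36) = -684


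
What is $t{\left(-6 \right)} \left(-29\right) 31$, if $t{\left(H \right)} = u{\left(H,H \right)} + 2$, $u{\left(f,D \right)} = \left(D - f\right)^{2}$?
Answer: $-1798$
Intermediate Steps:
$t{\left(H \right)} = 2$ ($t{\left(H \right)} = \left(H - H\right)^{2} + 2 = 0^{2} + 2 = 0 + 2 = 2$)
$t{\left(-6 \right)} \left(-29\right) 31 = 2 \left(-29\right) 31 = \left(-58\right) 31 = -1798$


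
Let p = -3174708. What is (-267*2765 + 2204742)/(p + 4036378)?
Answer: 1466487/861670 ≈ 1.7019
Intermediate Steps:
(-267*2765 + 2204742)/(p + 4036378) = (-267*2765 + 2204742)/(-3174708 + 4036378) = (-738255 + 2204742)/861670 = 1466487*(1/861670) = 1466487/861670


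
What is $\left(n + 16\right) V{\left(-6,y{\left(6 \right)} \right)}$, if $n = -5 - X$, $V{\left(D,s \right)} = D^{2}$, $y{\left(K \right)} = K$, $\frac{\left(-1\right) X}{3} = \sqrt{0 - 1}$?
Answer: $396 + 108 i \approx 396.0 + 108.0 i$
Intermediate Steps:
$X = - 3 i$ ($X = - 3 \sqrt{0 - 1} = - 3 \sqrt{-1} = - 3 i \approx - 3.0 i$)
$n = -5 + 3 i$ ($n = -5 - - 3 i = -5 + 3 i \approx -5.0 + 3.0 i$)
$\left(n + 16\right) V{\left(-6,y{\left(6 \right)} \right)} = \left(\left(-5 + 3 i\right) + 16\right) \left(-6\right)^{2} = \left(11 + 3 i\right) 36 = 396 + 108 i$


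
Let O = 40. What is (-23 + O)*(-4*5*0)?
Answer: 0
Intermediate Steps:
(-23 + O)*(-4*5*0) = (-23 + 40)*(-4*5*0) = 17*(-20*0) = 17*0 = 0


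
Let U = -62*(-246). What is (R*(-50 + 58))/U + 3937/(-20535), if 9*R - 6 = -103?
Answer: -46363273/234899865 ≈ -0.19737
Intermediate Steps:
R = -97/9 (R = 2/3 + (1/9)*(-103) = 2/3 - 103/9 = -97/9 ≈ -10.778)
U = 15252
(R*(-50 + 58))/U + 3937/(-20535) = -97*(-50 + 58)/9/15252 + 3937/(-20535) = -97/9*8*(1/15252) + 3937*(-1/20535) = -776/9*1/15252 - 3937/20535 = -194/34317 - 3937/20535 = -46363273/234899865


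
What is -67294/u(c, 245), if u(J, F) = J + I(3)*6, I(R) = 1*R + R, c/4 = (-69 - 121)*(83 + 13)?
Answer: 33647/36462 ≈ 0.92280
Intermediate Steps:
c = -72960 (c = 4*((-69 - 121)*(83 + 13)) = 4*(-190*96) = 4*(-18240) = -72960)
I(R) = 2*R (I(R) = R + R = 2*R)
u(J, F) = 36 + J (u(J, F) = J + (2*3)*6 = J + 6*6 = J + 36 = 36 + J)
-67294/u(c, 245) = -67294/(36 - 72960) = -67294/(-72924) = -67294*(-1/72924) = 33647/36462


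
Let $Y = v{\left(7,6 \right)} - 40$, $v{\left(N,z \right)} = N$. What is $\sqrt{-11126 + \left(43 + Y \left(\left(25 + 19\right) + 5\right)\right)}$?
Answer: $10 i \sqrt{127} \approx 112.69 i$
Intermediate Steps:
$Y = -33$ ($Y = 7 - 40 = -33$)
$\sqrt{-11126 + \left(43 + Y \left(\left(25 + 19\right) + 5\right)\right)} = \sqrt{-11126 + \left(43 - 33 \left(\left(25 + 19\right) + 5\right)\right)} = \sqrt{-11126 + \left(43 - 33 \left(44 + 5\right)\right)} = \sqrt{-11126 + \left(43 - 1617\right)} = \sqrt{-11126 - 1574} = \sqrt{-12700} = 10 i \sqrt{127}$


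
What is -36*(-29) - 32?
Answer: 1012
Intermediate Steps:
-36*(-29) - 32 = 1044 - 32 = 1012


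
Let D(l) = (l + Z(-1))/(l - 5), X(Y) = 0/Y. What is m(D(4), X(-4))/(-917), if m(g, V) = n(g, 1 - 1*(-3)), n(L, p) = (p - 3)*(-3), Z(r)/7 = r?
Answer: 3/917 ≈ 0.0032715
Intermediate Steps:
Z(r) = 7*r
X(Y) = 0
n(L, p) = 9 - 3*p (n(L, p) = (-3 + p)*(-3) = 9 - 3*p)
D(l) = (-7 + l)/(-5 + l) (D(l) = (l + 7*(-1))/(l - 5) = (l - 7)/(-5 + l) = (-7 + l)/(-5 + l))
m(g, V) = -3 (m(g, V) = 9 - 3*(1 - 1*(-3)) = 9 - 3*(1 + 3) = 9 - 3*4 = 9 - 12 = -3)
m(D(4), X(-4))/(-917) = -3/(-917) = -3*(-1/917) = 3/917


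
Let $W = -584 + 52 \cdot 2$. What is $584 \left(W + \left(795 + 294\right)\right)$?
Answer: $355656$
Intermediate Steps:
$W = -480$ ($W = -584 + 104 = -480$)
$584 \left(W + \left(795 + 294\right)\right) = 584 \left(-480 + \left(795 + 294\right)\right) = 584 \left(-480 + 1089\right) = 584 \cdot 609 = 355656$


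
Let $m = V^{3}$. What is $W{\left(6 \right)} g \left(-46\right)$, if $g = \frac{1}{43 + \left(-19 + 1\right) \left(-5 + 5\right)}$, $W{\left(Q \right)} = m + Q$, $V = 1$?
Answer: $- \frac{322}{43} \approx -7.4884$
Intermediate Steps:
$m = 1$ ($m = 1^{3} = 1$)
$W{\left(Q \right)} = 1 + Q$
$g = \frac{1}{43}$ ($g = \frac{1}{43 - 0} = \frac{1}{43 + 0} = \frac{1}{43} \approx 0.023256$)
$W{\left(6 \right)} g \left(-46\right) = \left(1 + 6\right) \frac{1}{43} \left(-46\right) = 7 \cdot \frac{1}{43} \left(-46\right) = \frac{7}{43} \left(-46\right) = - \frac{322}{43}$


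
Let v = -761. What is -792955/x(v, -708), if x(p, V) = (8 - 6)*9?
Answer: -792955/18 ≈ -44053.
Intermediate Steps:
x(p, V) = 18 (x(p, V) = 2*9 = 18)
-792955/x(v, -708) = -792955/18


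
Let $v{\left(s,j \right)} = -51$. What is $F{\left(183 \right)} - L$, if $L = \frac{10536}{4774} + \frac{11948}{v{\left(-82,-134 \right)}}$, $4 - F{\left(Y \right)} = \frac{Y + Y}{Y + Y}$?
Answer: $\frac{28616419}{121737} \approx 235.07$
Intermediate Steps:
$F{\left(Y \right)} = 3$ ($F{\left(Y \right)} = 4 - \frac{Y + Y}{Y + Y} = 4 - \frac{2 Y}{2 Y} = 4 - 2 Y \frac{1}{2 Y} = 4 - 1 = 3$)
$L = - \frac{28251208}{121737}$ ($L = \frac{10536}{4774} + \frac{11948}{-51} = 10536 \cdot \frac{1}{4774} + 11948 \left(- \frac{1}{51}\right) = \frac{5268}{2387} - \frac{11948}{51} = - \frac{28251208}{121737} \approx -232.07$)
$F{\left(183 \right)} - L = 3 - - \frac{28251208}{121737} = 3 + \frac{28251208}{121737} = \frac{28616419}{121737}$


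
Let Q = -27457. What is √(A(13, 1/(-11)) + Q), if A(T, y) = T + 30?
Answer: 3*I*√3046 ≈ 165.57*I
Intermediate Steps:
A(T, y) = 30 + T
√(A(13, 1/(-11)) + Q) = √((30 + 13) - 27457) = √(43 - 27457) = √(-27414) = 3*I*√3046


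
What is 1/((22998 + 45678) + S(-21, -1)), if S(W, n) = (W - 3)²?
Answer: 1/69252 ≈ 1.4440e-5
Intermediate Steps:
S(W, n) = (-3 + W)²
1/((22998 + 45678) + S(-21, -1)) = 1/((22998 + 45678) + (-3 - 21)²) = 1/(68676 + (-24)²) = 1/(68676 + 576) = 1/69252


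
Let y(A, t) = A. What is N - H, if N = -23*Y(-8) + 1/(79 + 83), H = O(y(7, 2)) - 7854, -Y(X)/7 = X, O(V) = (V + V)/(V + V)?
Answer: 1063531/162 ≈ 6565.0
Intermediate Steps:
O(V) = 1 (O(V) = (2*V)/((2*V)) = (2*V)*(1/(2*V)) = 1)
Y(X) = -7*X
H = -7853 (H = 1 - 7854 = -7853)
N = -208655/162 (N = -(-161)*(-8) + 1/(79 + 83) = -23*56 + 1/162 = -1288 + 1/162 = -208655/162 ≈ -1288.0)
N - H = -208655/162 - 1*(-7853) = -208655/162 + 7853 = 1063531/162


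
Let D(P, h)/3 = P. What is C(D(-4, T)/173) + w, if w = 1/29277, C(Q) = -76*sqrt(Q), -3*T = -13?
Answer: 1/29277 - 152*I*sqrt(519)/173 ≈ 3.4156e-5 - 20.016*I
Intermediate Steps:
T = 13/3 (T = -1/3*(-13) = 13/3 ≈ 4.3333)
D(P, h) = 3*P
w = 1/29277 ≈ 3.4156e-5
C(D(-4, T)/173) + w = -76*sqrt(173)*(2*I*sqrt(3))/173 + 1/29277 = -76*2*I*sqrt(519)/173 + 1/29277 = -152*I*sqrt(519)/173 + 1/29277 = 1/29277 - 152*I*sqrt(519)/173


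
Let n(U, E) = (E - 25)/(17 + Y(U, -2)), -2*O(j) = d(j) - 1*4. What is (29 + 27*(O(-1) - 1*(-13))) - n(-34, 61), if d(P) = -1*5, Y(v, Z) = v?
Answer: 17123/34 ≈ 503.62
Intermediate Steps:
d(P) = -5
O(j) = 9/2 (O(j) = -(-5 - 1*4)/2 = -(-5 - 4)/2 = -1/2*(-9) = 9/2)
n(U, E) = (-25 + E)/(17 + U) (n(U, E) = (E - 25)/(17 + U) = (-25 + E)/(17 + U))
(29 + 27*(O(-1) - 1*(-13))) - n(-34, 61) = (29 + 27*(9/2 - 1*(-13))) - (-25 + 61)/(17 - 34) = (29 + 27*(9/2 + 13)) - 36/(-17) = (29 + 27*(35/2)) - (-1)*36/17 = (29 + 945/2) - 1*(-36/17) = 1003/2 + 36/17 = 17123/34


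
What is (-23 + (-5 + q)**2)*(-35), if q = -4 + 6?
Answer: 490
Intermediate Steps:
q = 2
(-23 + (-5 + q)**2)*(-35) = (-23 + (-5 + 2)**2)*(-35) = (-23 + (-3)**2)*(-35) = (-23 + 9)*(-35) = -14*(-35) = 490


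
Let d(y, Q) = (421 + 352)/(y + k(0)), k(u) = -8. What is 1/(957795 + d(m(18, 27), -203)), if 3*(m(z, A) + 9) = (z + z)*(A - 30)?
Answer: 53/50762362 ≈ 1.0441e-6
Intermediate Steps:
m(z, A) = -9 + 2*z*(-30 + A)/3 (m(z, A) = -9 + ((z + z)*(A - 30))/3 = -9 + ((2*z)*(-30 + A))/3 = -9 + (2*z*(-30 + A))/3 = -9 + 2*z*(-30 + A)/3)
d(y, Q) = 773/(-8 + y) (d(y, Q) = (421 + 352)/(y - 8) = 773/(-8 + y))
1/(957795 + d(m(18, 27), -203)) = 1/(957795 + 773/(-8 + (-9 - 20*18 + (⅔)*27*18))) = 1/(957795 + 773/(-8 + (-9 - 360 + 324))) = 1/(957795 + 773/(-8 - 45)) = 1/(957795 + 773/(-53)) = 1/(957795 + 773*(-1/53)) = 1/(957795 - 773/53) = 1/(50762362/53) = 53/50762362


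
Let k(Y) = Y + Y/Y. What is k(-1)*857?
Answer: 0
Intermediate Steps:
k(Y) = 1 + Y (k(Y) = Y + 1 = 1 + Y)
k(-1)*857 = (1 - 1)*857 = 0*857 = 0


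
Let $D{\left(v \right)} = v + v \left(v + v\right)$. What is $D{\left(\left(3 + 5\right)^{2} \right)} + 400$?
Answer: $8656$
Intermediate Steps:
$D{\left(v \right)} = v + 2 v^{2}$ ($D{\left(v \right)} = v + v 2 v = v + 2 v^{2}$)
$D{\left(\left(3 + 5\right)^{2} \right)} + 400 = \left(3 + 5\right)^{2} \left(1 + 2 \left(3 + 5\right)^{2}\right) + 400 = 8^{2} \left(1 + 2 \cdot 8^{2}\right) + 400 = 64 \left(1 + 2 \cdot 64\right) + 400 = 64 \left(1 + 128\right) + 400 = 64 \cdot 129 + 400 = 8256 + 400 = 8656$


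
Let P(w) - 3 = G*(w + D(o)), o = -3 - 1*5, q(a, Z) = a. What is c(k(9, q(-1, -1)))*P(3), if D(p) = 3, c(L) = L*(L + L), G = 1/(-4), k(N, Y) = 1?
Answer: 3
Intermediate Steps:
o = -8 (o = -3 - 5 = -8)
G = -1/4 ≈ -0.25000
c(L) = 2*L**2 (c(L) = L*(2*L) = 2*L**2)
P(w) = 9/4 - w/4 (P(w) = 3 - (w + 3)/4 = 3 - (3 + w)/4 = 3 + (-3/4 - w/4) = 9/4 - w/4)
c(k(9, q(-1, -1)))*P(3) = (2*1**2)*(9/4 - 1/4*3) = (2*1)*(9/4 - 3/4) = 2*(3/2) = 3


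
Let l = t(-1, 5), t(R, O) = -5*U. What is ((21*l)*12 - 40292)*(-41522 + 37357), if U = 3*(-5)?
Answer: 89097680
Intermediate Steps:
U = -15
t(R, O) = 75 (t(R, O) = -5*(-15) = 75)
l = 75
((21*l)*12 - 40292)*(-41522 + 37357) = ((21*75)*12 - 40292)*(-41522 + 37357) = (1575*12 - 40292)*(-4165) = (18900 - 40292)*(-4165) = -21392*(-4165) = 89097680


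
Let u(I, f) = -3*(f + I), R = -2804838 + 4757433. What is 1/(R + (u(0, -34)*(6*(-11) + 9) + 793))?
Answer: 1/1947574 ≈ 5.1346e-7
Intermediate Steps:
R = 1952595
u(I, f) = -3*I - 3*f (u(I, f) = -3*(I + f) = -3*I - 3*f)
1/(R + (u(0, -34)*(6*(-11) + 9) + 793)) = 1/(1952595 + ((-3*0 - 3*(-34))*(6*(-11) + 9) + 793)) = 1/(1952595 + ((0 + 102)*(-66 + 9) + 793)) = 1/(1952595 + (102*(-57) + 793)) = 1/(1952595 + (-5814 + 793)) = 1/(1952595 - 5021) = 1/1947574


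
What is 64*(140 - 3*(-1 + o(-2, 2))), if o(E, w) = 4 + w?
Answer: 8000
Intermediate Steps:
64*(140 - 3*(-1 + o(-2, 2))) = 64*(140 - 3*(-1 + (4 + 2))) = 64*(140 - 3*(-1 + 6)) = 64*(140 - 3*5) = 64*(140 - 15) = 64*125 = 8000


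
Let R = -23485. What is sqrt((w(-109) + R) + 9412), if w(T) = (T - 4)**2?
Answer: 2*I*sqrt(326) ≈ 36.111*I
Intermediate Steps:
w(T) = (-4 + T)**2
sqrt((w(-109) + R) + 9412) = sqrt(((-4 - 109)**2 - 23485) + 9412) = sqrt(((-113)**2 - 23485) + 9412) = sqrt((12769 - 23485) + 9412) = sqrt(-10716 + 9412) = sqrt(-1304) = 2*I*sqrt(326)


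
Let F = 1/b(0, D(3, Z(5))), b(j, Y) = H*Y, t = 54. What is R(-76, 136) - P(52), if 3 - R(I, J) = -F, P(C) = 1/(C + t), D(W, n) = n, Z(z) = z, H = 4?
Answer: 3223/1060 ≈ 3.0406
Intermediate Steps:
P(C) = 1/(54 + C) (P(C) = 1/(C + 54) = 1/(54 + C))
b(j, Y) = 4*Y
F = 1/20 (F = 1/(4*5) = 1/20 ≈ 0.050000)
R(I, J) = 61/20 (R(I, J) = 3 - (-1)/20 = 3 - 1*(-1/20) = 3 + 1/20 = 61/20)
R(-76, 136) - P(52) = 61/20 - 1/(54 + 52) = 61/20 - 1/106 = 3223/1060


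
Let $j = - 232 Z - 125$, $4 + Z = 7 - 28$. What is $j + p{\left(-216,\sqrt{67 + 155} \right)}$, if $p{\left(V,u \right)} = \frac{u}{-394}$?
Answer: $5675 - \frac{\sqrt{222}}{394} \approx 5675.0$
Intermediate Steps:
$Z = -25$ ($Z = -4 + \left(7 - 28\right) = -4 - 21 = -25$)
$p{\left(V,u \right)} = - \frac{u}{394}$ ($p{\left(V,u \right)} = u \left(- \frac{1}{394}\right) = - \frac{u}{394}$)
$j = 5675$ ($j = \left(-232\right) \left(-25\right) - 125 = 5800 - 125 = 5675$)
$j + p{\left(-216,\sqrt{67 + 155} \right)} = 5675 - \frac{\sqrt{67 + 155}}{394} = 5675 - \frac{\sqrt{222}}{394}$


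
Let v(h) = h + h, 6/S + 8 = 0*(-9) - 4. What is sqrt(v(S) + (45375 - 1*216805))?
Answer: I*sqrt(171431) ≈ 414.04*I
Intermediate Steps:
S = -1/2 (S = 6/(-8 + (0*(-9) - 4)) = 6/(-8 + (0 - 4)) = 6/(-8 - 4) = 6/(-12) = 6*(-1/12) = -1/2 ≈ -0.50000)
v(h) = 2*h
sqrt(v(S) + (45375 - 1*216805)) = sqrt(2*(-1/2) + (45375 - 1*216805)) = sqrt(-1 + (45375 - 216805)) = sqrt(-1 - 171430) = sqrt(-171431) = I*sqrt(171431)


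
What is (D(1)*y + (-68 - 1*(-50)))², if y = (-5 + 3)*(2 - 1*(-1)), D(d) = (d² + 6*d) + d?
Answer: 4356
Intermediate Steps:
D(d) = d² + 7*d
y = -6 (y = -2*(2 + 1) = -2*3 = -6)
(D(1)*y + (-68 - 1*(-50)))² = ((1*(7 + 1))*(-6) + (-68 - 1*(-50)))² = ((1*8)*(-6) + (-68 + 50))² = (8*(-6) - 18)² = (-48 - 18)² = (-66)² = 4356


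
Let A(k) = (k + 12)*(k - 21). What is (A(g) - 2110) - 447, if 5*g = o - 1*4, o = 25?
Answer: -70729/25 ≈ -2829.2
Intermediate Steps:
g = 21/5 (g = (25 - 1*4)/5 = (25 - 4)/5 = (⅕)*21 = 21/5 ≈ 4.2000)
A(k) = (-21 + k)*(12 + k) (A(k) = (12 + k)*(-21 + k) = (-21 + k)*(12 + k))
(A(g) - 2110) - 447 = ((-252 + (21/5)² - 9*21/5) - 2110) - 447 = ((-252 + 441/25 - 189/5) - 2110) - 447 = (-6804/25 - 2110) - 447 = -59554/25 - 447 = -70729/25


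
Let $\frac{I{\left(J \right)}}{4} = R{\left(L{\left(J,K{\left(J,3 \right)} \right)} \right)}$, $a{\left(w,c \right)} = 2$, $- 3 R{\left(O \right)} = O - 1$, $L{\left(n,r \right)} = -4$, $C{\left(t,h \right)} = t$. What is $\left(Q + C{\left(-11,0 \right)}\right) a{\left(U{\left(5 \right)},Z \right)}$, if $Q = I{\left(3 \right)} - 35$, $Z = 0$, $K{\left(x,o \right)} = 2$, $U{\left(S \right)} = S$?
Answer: $- \frac{236}{3} \approx -78.667$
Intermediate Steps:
$R{\left(O \right)} = \frac{1}{3} - \frac{O}{3}$ ($R{\left(O \right)} = - \frac{O - 1}{3} = - \frac{-1 + O}{3} = \frac{1}{3} - \frac{O}{3}$)
$I{\left(J \right)} = \frac{20}{3}$ ($I{\left(J \right)} = 4 \left(\frac{1}{3} - - \frac{4}{3}\right) = 4 \left(\frac{1}{3} + \frac{4}{3}\right) = 4 \cdot \frac{5}{3} = \frac{20}{3}$)
$Q = - \frac{85}{3}$ ($Q = \frac{20}{3} - 35 = - \frac{85}{3} \approx -28.333$)
$\left(Q + C{\left(-11,0 \right)}\right) a{\left(U{\left(5 \right)},Z \right)} = \left(- \frac{85}{3} - 11\right) 2 = \left(- \frac{118}{3}\right) 2 = - \frac{236}{3}$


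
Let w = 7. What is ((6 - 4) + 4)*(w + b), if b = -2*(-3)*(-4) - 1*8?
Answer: -150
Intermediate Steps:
b = -32 (b = 6*(-4) - 8 = -24 - 8 = -32)
((6 - 4) + 4)*(w + b) = ((6 - 4) + 4)*(7 - 32) = (2 + 4)*(-25) = 6*(-25) = -150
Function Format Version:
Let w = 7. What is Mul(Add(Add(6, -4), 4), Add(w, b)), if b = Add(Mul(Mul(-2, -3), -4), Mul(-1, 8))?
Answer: -150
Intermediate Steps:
b = -32 (b = Add(Mul(6, -4), -8) = Add(-24, -8) = -32)
Mul(Add(Add(6, -4), 4), Add(w, b)) = Mul(Add(Add(6, -4), 4), Add(7, -32)) = Mul(Add(2, 4), -25) = Mul(6, -25) = -150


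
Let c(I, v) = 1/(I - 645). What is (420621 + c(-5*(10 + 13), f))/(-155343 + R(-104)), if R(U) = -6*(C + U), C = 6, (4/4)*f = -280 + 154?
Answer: -319671959/117613800 ≈ -2.7180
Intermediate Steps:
f = -126 (f = -280 + 154 = -126)
R(U) = -36 - 6*U (R(U) = -6*(6 + U) = -36 - 6*U)
c(I, v) = 1/(-645 + I)
(420621 + c(-5*(10 + 13), f))/(-155343 + R(-104)) = (420621 + 1/(-645 - 5*(10 + 13)))/(-155343 + (-36 - 6*(-104))) = (420621 + 1/(-645 - 5*23))/(-155343 + (-36 + 624)) = (420621 + 1/(-645 - 115))/(-155343 + 588) = (420621 + 1/(-760))/(-154755) = (420621 - 1/760)*(-1/154755) = (319671959/760)*(-1/154755) = -319671959/117613800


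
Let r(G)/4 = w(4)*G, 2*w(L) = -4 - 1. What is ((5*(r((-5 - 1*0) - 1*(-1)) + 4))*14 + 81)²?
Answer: 9991921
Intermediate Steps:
w(L) = -5/2 (w(L) = (-4 - 1)/2 = (½)*(-5) = -5/2)
r(G) = -10*G (r(G) = 4*(-5*G/2) = -10*G)
((5*(r((-5 - 1*0) - 1*(-1)) + 4))*14 + 81)² = ((5*(-10*((-5 - 1*0) - 1*(-1)) + 4))*14 + 81)² = ((5*(-10*((-5 + 0) + 1) + 4))*14 + 81)² = ((5*(-10*(-5 + 1) + 4))*14 + 81)² = ((5*(-10*(-4) + 4))*14 + 81)² = ((5*(40 + 4))*14 + 81)² = ((5*44)*14 + 81)² = (220*14 + 81)² = (3080 + 81)² = 3161² = 9991921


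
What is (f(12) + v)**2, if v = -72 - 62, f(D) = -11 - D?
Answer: 24649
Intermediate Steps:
v = -134
(f(12) + v)**2 = ((-11 - 1*12) - 134)**2 = ((-11 - 12) - 134)**2 = (-23 - 134)**2 = (-157)**2 = 24649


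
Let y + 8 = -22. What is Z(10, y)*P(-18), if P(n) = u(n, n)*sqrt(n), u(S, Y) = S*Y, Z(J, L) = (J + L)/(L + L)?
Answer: 324*I*sqrt(2) ≈ 458.21*I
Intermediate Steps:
y = -30 (y = -8 - 22 = -30)
Z(J, L) = (J + L)/(2*L) (Z(J, L) = (J + L)/((2*L)) = (J + L)*(1/(2*L)) = (J + L)/(2*L))
P(n) = n**(5/2) (P(n) = (n*n)*sqrt(n) = n**2*sqrt(n) = n**(5/2))
Z(10, y)*P(-18) = ((1/2)*(10 - 30)/(-30))*(-18)**(5/2) = ((1/2)*(-1/30)*(-20))*(972*I*sqrt(2)) = (972*I*sqrt(2))/3 = 324*I*sqrt(2)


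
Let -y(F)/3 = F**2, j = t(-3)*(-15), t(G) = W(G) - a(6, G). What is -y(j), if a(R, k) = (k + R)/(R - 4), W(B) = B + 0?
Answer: 54675/4 ≈ 13669.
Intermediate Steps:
W(B) = B
a(R, k) = (R + k)/(-4 + R)
t(G) = -3 + G/2 (t(G) = G - (6 + G)/(-4 + 6) = G - (6 + G)/2 = G - (3 + G/2) = G + (-3 - G/2) = -3 + G/2)
j = 135/2 (j = (-3 + (1/2)*(-3))*(-15) = (-3 - 3/2)*(-15) = -9/2*(-15) = 135/2 ≈ 67.500)
y(F) = -3*F**2
-y(j) = -(-3)*(135/2)**2 = -(-3)*18225/4 = -1*(-54675/4) = 54675/4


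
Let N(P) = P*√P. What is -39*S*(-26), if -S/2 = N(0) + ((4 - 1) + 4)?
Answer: -14196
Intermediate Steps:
N(P) = P^(3/2)
S = -14 (S = -2*(0^(3/2) + ((4 - 1) + 4)) = -2*(0 + (3 + 4)) = -2*(0 + 7) = -2*7 = -14)
-39*S*(-26) = -39*(-14)*(-26) = 546*(-26) = -14196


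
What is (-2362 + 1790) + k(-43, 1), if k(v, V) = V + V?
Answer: -570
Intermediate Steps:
k(v, V) = 2*V
(-2362 + 1790) + k(-43, 1) = (-2362 + 1790) + 2*1 = -572 + 2 = -570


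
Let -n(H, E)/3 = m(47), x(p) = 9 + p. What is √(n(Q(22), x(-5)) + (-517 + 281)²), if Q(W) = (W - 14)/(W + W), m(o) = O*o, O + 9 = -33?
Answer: √61618 ≈ 248.23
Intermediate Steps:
O = -42 (O = -9 - 33 = -42)
m(o) = -42*o
Q(W) = (-14 + W)/(2*W) (Q(W) = (-14 + W)/((2*W)) = (-14 + W)*(1/(2*W)) = (-14 + W)/(2*W))
n(H, E) = 5922 (n(H, E) = -(-126)*47 = -3*(-1974) = 5922)
√(n(Q(22), x(-5)) + (-517 + 281)²) = √(5922 + (-517 + 281)²) = √(5922 + (-236)²) = √(5922 + 55696) = √61618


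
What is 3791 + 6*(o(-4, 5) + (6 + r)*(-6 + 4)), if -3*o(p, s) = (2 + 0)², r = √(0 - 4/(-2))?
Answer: 3711 - 12*√2 ≈ 3694.0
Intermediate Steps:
r = √2 (r = √(0 - 4*(-½)) = √(0 + 2) = √2 ≈ 1.4142)
o(p, s) = -4/3 (o(p, s) = -(2 + 0)²/3 = -⅓*2² = -⅓*4 = -4/3)
3791 + 6*(o(-4, 5) + (6 + r)*(-6 + 4)) = 3791 + 6*(-4/3 + (6 + √2)*(-6 + 4)) = 3791 + 6*(-4/3 + (6 + √2)*(-2)) = 3791 + 6*(-4/3 + (-12 - 2*√2)) = 3791 + 6*(-40/3 - 2*√2) = 3791 + (-80 - 12*√2) = 3711 - 12*√2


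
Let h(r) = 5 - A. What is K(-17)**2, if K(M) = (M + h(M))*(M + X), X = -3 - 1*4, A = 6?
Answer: 186624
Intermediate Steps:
h(r) = -1 (h(r) = 5 - 1*6 = 5 - 6 = -1)
X = -7 (X = -3 - 4 = -7)
K(M) = (-1 + M)*(-7 + M) (K(M) = (M - 1)*(M - 7) = (-1 + M)*(-7 + M))
K(-17)**2 = (7 + (-17)**2 - 8*(-17))**2 = (7 + 289 + 136)**2 = 432**2 = 186624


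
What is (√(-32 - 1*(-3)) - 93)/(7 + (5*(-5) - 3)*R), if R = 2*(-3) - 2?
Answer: -31/77 + I*√29/231 ≈ -0.4026 + 0.023312*I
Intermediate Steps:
R = -8 (R = -6 - 2 = -8)
(√(-32 - 1*(-3)) - 93)/(7 + (5*(-5) - 3)*R) = (√(-32 - 1*(-3)) - 93)/(7 + (5*(-5) - 3)*(-8)) = (√(-32 + 3) - 93)/(7 + (-25 - 3)*(-8)) = (√(-29) - 93)/(7 - 28*(-8)) = (I*√29 - 93)/(7 + 224) = (-93 + I*√29)/231 = -31/77 + I*√29/231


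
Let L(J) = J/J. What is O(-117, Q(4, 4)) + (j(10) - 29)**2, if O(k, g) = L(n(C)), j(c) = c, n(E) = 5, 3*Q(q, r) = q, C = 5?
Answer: 362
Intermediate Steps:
Q(q, r) = q/3
L(J) = 1
O(k, g) = 1
O(-117, Q(4, 4)) + (j(10) - 29)**2 = 1 + (10 - 29)**2 = 1 + (-19)**2 = 1 + 361 = 362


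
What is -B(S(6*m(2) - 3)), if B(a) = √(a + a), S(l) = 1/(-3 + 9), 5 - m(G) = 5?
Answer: -√3/3 ≈ -0.57735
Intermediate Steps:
m(G) = 0 (m(G) = 5 - 1*5 = 5 - 5 = 0)
S(l) = ⅙ (S(l) = 1/6 = ⅙)
B(a) = √2*√a (B(a) = √(2*a) = √2*√a)
-B(S(6*m(2) - 3)) = -√2*√(⅙) = -√2*√6/6 = -√3/3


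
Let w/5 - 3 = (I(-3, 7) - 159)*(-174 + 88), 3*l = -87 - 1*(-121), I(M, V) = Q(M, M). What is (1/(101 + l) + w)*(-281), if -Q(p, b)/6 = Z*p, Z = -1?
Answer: -7208809968/337 ≈ -2.1391e+7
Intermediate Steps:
Q(p, b) = 6*p (Q(p, b) = -(-6)*p = 6*p)
I(M, V) = 6*M
l = 34/3 (l = (-87 - 1*(-121))/3 = (-87 + 121)/3 = (1/3)*34 = 34/3 ≈ 11.333)
w = 76125 (w = 15 + 5*((6*(-3) - 159)*(-174 + 88)) = 15 + 5*((-18 - 159)*(-86)) = 15 + 5*(-177*(-86)) = 15 + 5*15222 = 15 + 76110 = 76125)
(1/(101 + l) + w)*(-281) = (1/(101 + 34/3) + 76125)*(-281) = (1/(337/3) + 76125)*(-281) = (3/337 + 76125)*(-281) = (25654128/337)*(-281) = -7208809968/337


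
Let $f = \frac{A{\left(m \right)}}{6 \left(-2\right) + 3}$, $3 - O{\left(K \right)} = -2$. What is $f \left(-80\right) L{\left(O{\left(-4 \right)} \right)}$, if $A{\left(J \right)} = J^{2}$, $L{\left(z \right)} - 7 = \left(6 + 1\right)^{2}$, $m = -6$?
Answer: $17920$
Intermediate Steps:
$O{\left(K \right)} = 5$ ($O{\left(K \right)} = 3 - -2 = 3 + 2 = 5$)
$L{\left(z \right)} = 56$ ($L{\left(z \right)} = 7 + \left(6 + 1\right)^{2} = 7 + 7^{2} = 7 + 49 = 56$)
$f = -4$ ($f = \frac{\left(-6\right)^{2}}{6 \left(-2\right) + 3} = \frac{36}{-12 + 3} = \frac{36}{-9} = 36 \left(- \frac{1}{9}\right) = -4$)
$f \left(-80\right) L{\left(O{\left(-4 \right)} \right)} = \left(-4\right) \left(-80\right) 56 = 320 \cdot 56 = 17920$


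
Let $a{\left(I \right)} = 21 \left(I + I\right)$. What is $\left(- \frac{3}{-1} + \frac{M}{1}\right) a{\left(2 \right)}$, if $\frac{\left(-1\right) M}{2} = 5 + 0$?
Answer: $-588$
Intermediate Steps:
$a{\left(I \right)} = 42 I$ ($a{\left(I \right)} = 21 \cdot 2 I = 42 I$)
$M = -10$ ($M = - 2 \left(5 + 0\right) = \left(-2\right) 5 = -10$)
$\left(- \frac{3}{-1} + \frac{M}{1}\right) a{\left(2 \right)} = \left(- \frac{3}{-1} - \frac{10}{1}\right) 42 \cdot 2 = \left(\left(-3\right) \left(-1\right) - 10\right) 84 = \left(3 - 10\right) 84 = \left(-7\right) 84 = -588$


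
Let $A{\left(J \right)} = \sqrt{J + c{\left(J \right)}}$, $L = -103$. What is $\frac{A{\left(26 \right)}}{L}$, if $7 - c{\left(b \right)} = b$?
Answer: $- \frac{\sqrt{7}}{103} \approx -0.025687$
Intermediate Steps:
$c{\left(b \right)} = 7 - b$
$A{\left(J \right)} = \sqrt{7}$ ($A{\left(J \right)} = \sqrt{J - \left(-7 + J\right)} = \sqrt{7}$)
$\frac{A{\left(26 \right)}}{L} = \frac{\sqrt{7}}{-103} = \sqrt{7} \left(- \frac{1}{103}\right) = - \frac{\sqrt{7}}{103}$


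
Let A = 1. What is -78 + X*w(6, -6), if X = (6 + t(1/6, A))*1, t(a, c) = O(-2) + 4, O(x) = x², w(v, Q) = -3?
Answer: -120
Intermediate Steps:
t(a, c) = 8 (t(a, c) = (-2)² + 4 = 4 + 4 = 8)
X = 14 (X = (6 + 8)*1 = 14*1 = 14)
-78 + X*w(6, -6) = -78 + 14*(-3) = -78 - 42 = -120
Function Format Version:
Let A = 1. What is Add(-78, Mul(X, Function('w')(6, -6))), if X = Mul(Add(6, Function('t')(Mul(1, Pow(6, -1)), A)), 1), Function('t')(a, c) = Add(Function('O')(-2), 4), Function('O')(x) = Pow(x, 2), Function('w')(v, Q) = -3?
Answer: -120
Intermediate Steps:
Function('t')(a, c) = 8 (Function('t')(a, c) = Add(Pow(-2, 2), 4) = Add(4, 4) = 8)
X = 14 (X = Mul(Add(6, 8), 1) = Mul(14, 1) = 14)
Add(-78, Mul(X, Function('w')(6, -6))) = Add(-78, Mul(14, -3)) = Add(-78, -42) = -120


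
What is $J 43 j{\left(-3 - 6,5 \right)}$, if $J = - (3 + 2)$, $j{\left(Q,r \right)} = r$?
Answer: $-1075$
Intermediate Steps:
$J = -5$ ($J = \left(-1\right) 5 = -5$)
$J 43 j{\left(-3 - 6,5 \right)} = \left(-5\right) 43 \cdot 5 = \left(-215\right) 5 = -1075$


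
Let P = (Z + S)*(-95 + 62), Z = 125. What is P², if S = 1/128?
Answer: 278818849089/16384 ≈ 1.7018e+7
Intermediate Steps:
S = 1/128 ≈ 0.0078125
P = -528033/128 (P = (125 + 1/128)*(-95 + 62) = (16001/128)*(-33) = -528033/128 ≈ -4125.3)
P² = (-528033/128)² = 278818849089/16384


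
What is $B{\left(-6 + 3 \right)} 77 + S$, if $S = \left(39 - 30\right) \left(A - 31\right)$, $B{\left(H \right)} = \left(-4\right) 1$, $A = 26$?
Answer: $-353$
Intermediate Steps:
$B{\left(H \right)} = -4$
$S = -45$ ($S = \left(39 - 30\right) \left(26 - 31\right) = 9 \left(-5\right) = -45$)
$B{\left(-6 + 3 \right)} 77 + S = \left(-4\right) 77 - 45 = -308 - 45 = -353$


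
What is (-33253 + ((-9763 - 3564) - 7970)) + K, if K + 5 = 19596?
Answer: -34959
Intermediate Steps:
K = 19591 (K = -5 + 19596 = 19591)
(-33253 + ((-9763 - 3564) - 7970)) + K = (-33253 + ((-9763 - 3564) - 7970)) + 19591 = (-33253 + (-13327 - 7970)) + 19591 = (-33253 - 21297) + 19591 = -54550 + 19591 = -34959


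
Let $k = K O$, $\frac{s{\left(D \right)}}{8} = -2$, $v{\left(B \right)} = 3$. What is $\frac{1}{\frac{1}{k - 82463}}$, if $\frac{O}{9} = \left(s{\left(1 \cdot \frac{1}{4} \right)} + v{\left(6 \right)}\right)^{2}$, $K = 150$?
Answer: $145687$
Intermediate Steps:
$s{\left(D \right)} = -16$ ($s{\left(D \right)} = 8 \left(-2\right) = -16$)
$O = 1521$ ($O = 9 \left(-16 + 3\right)^{2} = 9 \left(-13\right)^{2} = 9 \cdot 169 = 1521$)
$k = 228150$ ($k = 150 \cdot 1521 = 228150$)
$\frac{1}{\frac{1}{k - 82463}} = \frac{1}{\frac{1}{228150 - 82463}} = \frac{1}{\frac{1}{145687}} = 145687$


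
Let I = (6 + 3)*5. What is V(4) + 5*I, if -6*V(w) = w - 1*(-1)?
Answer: 1345/6 ≈ 224.17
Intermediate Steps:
V(w) = -⅙ - w/6 (V(w) = -(w - 1*(-1))/6 = -(w + 1)/6 = -(1 + w)/6 = -⅙ - w/6)
I = 45 (I = 9*5 = 45)
V(4) + 5*I = (-⅙ - ⅙*4) + 5*45 = (-⅙ - ⅔) + 225 = -⅚ + 225 = 1345/6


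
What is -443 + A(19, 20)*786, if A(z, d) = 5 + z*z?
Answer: 287233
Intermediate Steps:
A(z, d) = 5 + z²
-443 + A(19, 20)*786 = -443 + (5 + 19²)*786 = -443 + (5 + 361)*786 = -443 + 366*786 = -443 + 287676 = 287233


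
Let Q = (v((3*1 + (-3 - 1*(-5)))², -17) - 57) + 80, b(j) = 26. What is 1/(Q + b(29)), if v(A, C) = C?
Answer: 1/32 ≈ 0.031250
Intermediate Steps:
Q = 6 (Q = (-17 - 57) + 80 = -74 + 80 = 6)
1/(Q + b(29)) = 1/(6 + 26) = 1/32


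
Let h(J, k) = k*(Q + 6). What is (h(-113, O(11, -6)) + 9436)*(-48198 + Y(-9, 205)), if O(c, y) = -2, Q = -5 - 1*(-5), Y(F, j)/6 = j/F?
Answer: -1366517696/3 ≈ -4.5551e+8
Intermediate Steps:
Y(F, j) = 6*j/F (Y(F, j) = 6*(j/F) = 6*j/F)
Q = 0 (Q = -5 + 5 = 0)
h(J, k) = 6*k (h(J, k) = k*(0 + 6) = k*6 = 6*k)
(h(-113, O(11, -6)) + 9436)*(-48198 + Y(-9, 205)) = (6*(-2) + 9436)*(-48198 + 6*205/(-9)) = (-12 + 9436)*(-48198 + 6*205*(-⅑)) = 9424*(-48198 - 410/3) = 9424*(-145004/3) = -1366517696/3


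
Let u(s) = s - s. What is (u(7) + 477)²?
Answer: 227529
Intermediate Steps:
u(s) = 0
(u(7) + 477)² = (0 + 477)² = 477² = 227529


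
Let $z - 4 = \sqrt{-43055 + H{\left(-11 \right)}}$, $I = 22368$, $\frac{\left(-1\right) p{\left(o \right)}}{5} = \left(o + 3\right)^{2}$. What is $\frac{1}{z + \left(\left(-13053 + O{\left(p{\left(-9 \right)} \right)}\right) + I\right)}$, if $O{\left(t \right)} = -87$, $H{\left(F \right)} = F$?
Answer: $\frac{4616}{42636445} - \frac{i \sqrt{43066}}{85272890} \approx 0.00010826 - 2.4336 \cdot 10^{-6} i$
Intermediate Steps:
$p{\left(o \right)} = - 5 \left(3 + o\right)^{2}$ ($p{\left(o \right)} = - 5 \left(o + 3\right)^{2} = - 5 \left(3 + o\right)^{2}$)
$z = 4 + i \sqrt{43066}$ ($z = 4 + \sqrt{-43055 - 11} = 4 + \sqrt{-43066} = 4 + i \sqrt{43066} \approx 4.0 + 207.52 i$)
$\frac{1}{z + \left(\left(-13053 + O{\left(p{\left(-9 \right)} \right)}\right) + I\right)} = \frac{1}{\left(4 + i \sqrt{43066}\right) + \left(\left(-13053 - 87\right) + 22368\right)} = \frac{1}{\left(4 + i \sqrt{43066}\right) + \left(-13140 + 22368\right)} = \frac{1}{\left(4 + i \sqrt{43066}\right) + 9228} = \frac{1}{9232 + i \sqrt{43066}}$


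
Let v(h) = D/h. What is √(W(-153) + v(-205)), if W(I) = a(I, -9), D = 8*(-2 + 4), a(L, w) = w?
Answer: I*√381505/205 ≈ 3.013*I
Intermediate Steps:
D = 16 (D = 8*2 = 16)
W(I) = -9
v(h) = 16/h
√(W(-153) + v(-205)) = √(-9 + 16/(-205)) = √(-9 + 16*(-1/205)) = √(-9 - 16/205) = √(-1861/205) = I*√381505/205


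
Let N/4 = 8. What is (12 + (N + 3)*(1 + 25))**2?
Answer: 850084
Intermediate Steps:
N = 32 (N = 4*8 = 32)
(12 + (N + 3)*(1 + 25))**2 = (12 + (32 + 3)*(1 + 25))**2 = (12 + 35*26)**2 = (12 + 910)**2 = 922**2 = 850084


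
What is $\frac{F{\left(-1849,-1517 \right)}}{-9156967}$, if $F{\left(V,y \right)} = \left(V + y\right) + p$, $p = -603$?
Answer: $\frac{3969}{9156967} \approx 0.00043344$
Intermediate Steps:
$F{\left(V,y \right)} = -603 + V + y$ ($F{\left(V,y \right)} = \left(V + y\right) - 603 = -603 + V + y$)
$\frac{F{\left(-1849,-1517 \right)}}{-9156967} = \frac{-603 - 1849 - 1517}{-9156967} = \left(-3969\right) \left(- \frac{1}{9156967}\right) = \frac{3969}{9156967}$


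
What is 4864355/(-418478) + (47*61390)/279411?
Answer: -151707167165/116927356458 ≈ -1.2974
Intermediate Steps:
4864355/(-418478) + (47*61390)/279411 = 4864355*(-1/418478) + 2885330*(1/279411) = -4864355/418478 + 2885330/279411 = -151707167165/116927356458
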